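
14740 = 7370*2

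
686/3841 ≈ 0.179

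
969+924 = 1893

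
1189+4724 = 5913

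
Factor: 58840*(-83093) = -1*2^3*5^1*1471^1*83093^1 = -4889192120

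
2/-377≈-0.00531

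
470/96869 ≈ 0.00485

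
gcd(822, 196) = 2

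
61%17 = 10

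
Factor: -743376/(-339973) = 2^4*3^1*17^1*359^(-1)*911^1*947^(-1)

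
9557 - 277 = 9280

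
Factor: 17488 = 2^4*1093^1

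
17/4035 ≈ 0.00421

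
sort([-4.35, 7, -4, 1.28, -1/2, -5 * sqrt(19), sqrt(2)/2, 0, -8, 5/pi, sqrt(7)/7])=[-5 * sqrt(19), -8, -4.35, -4, -1/2, 0, sqrt(7)/7, sqrt(2)/2, 1.28, 5/pi, 7]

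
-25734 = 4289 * (-6)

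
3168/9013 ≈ 0.351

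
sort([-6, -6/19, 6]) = [-6, -6/19, 6]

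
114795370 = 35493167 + 79302203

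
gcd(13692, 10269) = 3423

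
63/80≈0.788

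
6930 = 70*99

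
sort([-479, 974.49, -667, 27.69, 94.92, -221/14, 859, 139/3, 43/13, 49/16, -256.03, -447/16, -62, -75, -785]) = [-785, -667, -479, -256.03, -75, -62, -447/16, -221/14, 49/16, 43/13, 27.69, 139/3, 94.92, 859, 974.49]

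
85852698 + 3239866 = 89092564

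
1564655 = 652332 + 912323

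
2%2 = 0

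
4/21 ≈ 0.190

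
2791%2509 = 282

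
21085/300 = 4217/60 ≈ 70.28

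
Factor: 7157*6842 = 2^1*11^1*17^1*311^1*421^1 = 48968194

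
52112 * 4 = 208448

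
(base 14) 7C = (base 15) 75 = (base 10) 110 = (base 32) 3E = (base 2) 1101110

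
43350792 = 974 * 44508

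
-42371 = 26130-68501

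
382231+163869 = 546100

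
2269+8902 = 11171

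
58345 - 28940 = 29405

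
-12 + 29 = 17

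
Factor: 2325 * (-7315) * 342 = -1 * 2^1 * 3^3 * 5^3 * 7^1 * 11^1 * 19^2 * 31^1 = -5816522250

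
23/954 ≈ 0.0241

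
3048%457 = 306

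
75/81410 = 15/16282 ≈ 0.000921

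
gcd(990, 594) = 198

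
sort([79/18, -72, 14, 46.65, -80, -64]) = [-80, -72, -64, 79/18, 14, 46.65]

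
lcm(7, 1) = 7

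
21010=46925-25915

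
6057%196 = 177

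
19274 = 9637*2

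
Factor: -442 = -1 * 2^1 * 13^1 * 17^1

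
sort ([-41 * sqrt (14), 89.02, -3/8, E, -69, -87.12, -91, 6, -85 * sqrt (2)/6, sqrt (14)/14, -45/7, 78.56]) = [-41 * sqrt (14), -91, -87.12, -69, -85 * sqrt (2)/6, -45/7, -3/8, sqrt (14)/14, E, 6, 78.56, 89.02]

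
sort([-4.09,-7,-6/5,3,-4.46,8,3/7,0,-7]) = [-7,-7,-4.46,-4.09,-6/5,0,3/7,3,8]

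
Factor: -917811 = -1*3^6*1259^1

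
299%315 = 299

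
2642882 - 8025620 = -5382738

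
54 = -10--64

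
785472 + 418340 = 1203812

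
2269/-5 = -453 - 4/5 = -453.80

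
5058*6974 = 35274492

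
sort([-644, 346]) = [-644, 346]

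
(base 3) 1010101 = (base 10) 820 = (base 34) o4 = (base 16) 334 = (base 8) 1464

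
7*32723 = 229061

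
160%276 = 160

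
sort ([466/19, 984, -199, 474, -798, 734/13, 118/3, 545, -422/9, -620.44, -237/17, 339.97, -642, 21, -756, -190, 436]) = [-798, -756, -642, -620.44, -199, -190, -422/9, -237/17, 21, 466/19, 118/3, 734/13, 339.97, 436, 474, 545, 984]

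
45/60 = 3/4 = 0.75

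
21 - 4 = 17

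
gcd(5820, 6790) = 970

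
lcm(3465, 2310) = 6930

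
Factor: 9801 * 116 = 2^2 * 3^4 * 11^2 * 29^1 = 1136916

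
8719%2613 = 880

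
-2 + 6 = 4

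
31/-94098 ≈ -0.000329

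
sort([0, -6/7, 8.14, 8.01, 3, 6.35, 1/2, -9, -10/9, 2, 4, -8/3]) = [-9, -8/3, -10/9, -6/7, 0, 1/2, 2, 3, 4, 6.35, 8.01, 8.14]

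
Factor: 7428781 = 7428781^1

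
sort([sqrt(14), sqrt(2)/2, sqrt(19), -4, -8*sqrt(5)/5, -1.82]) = [-4, -8*sqrt(5)/5, -1.82, sqrt(2)/2, sqrt(14), sqrt(19)]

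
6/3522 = 1/587 ≈ 0.00170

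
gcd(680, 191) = 1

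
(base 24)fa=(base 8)562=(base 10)370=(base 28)d6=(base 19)109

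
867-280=587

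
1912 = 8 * 239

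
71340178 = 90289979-18949801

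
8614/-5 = -1722-4/5 = -1722.80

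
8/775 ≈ 0.0103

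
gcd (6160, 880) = 880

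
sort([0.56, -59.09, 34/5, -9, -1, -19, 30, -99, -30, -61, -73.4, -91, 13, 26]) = [-99, -91, -73.4, -61, -59.09, -30, -19, -9, -1, 0.56, 34/5, 13, 26, 30]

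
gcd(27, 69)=3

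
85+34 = 119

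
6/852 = 1/142 ≈ 0.00704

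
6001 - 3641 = 2360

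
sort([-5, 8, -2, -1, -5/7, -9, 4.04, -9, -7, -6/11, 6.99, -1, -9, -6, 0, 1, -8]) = [-9, -9, -9, -8, -7, -6, -5, -2, -1, -1, -5/7, -6/11, 0, 1, 4.04, 6.99, 8]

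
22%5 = 2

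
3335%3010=325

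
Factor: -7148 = -1*2^2*1787^1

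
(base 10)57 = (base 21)2f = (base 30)1r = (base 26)25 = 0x39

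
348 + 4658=5006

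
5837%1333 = 505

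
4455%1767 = 921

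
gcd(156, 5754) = 6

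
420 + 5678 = 6098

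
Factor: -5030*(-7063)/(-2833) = -1*2^1*5^1*7^1*503^1*1009^1*2833^(-1) = -35526890/2833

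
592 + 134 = 726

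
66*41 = 2706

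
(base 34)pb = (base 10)861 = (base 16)35d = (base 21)1k0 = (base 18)2bf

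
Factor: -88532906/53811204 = -1 * 2^(-1) * 3^(-1) * 7^2 * 11^1 * 17^1 * 4831^1 * 4484267^(-1) = -44266453/26905602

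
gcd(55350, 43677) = 9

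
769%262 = 245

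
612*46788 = 28634256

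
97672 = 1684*58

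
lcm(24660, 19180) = 172620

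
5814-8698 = -2884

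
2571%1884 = 687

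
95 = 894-799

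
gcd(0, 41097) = 41097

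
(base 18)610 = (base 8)3652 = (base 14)a02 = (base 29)29j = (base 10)1962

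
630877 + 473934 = 1104811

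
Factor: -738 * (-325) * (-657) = -1 * 2^1 * 3^4 * 5^2 * 13^1 * 41^1 * 73^1 = -157581450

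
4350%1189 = 783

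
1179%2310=1179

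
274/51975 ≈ 0.00527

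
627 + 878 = 1505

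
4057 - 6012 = -1955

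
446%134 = 44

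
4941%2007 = 927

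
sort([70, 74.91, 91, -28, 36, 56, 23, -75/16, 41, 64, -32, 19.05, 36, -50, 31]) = [-50, -32, -28, -75/16, 19.05, 23, 31, 36, 36, 41, 56, 64, 70, 74.91, 91]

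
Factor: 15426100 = 2^2*5^2*19^1*23^1*353^1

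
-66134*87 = -5753658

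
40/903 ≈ 0.0443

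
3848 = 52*74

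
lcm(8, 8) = 8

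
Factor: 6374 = 2^1*3187^1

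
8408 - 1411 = 6997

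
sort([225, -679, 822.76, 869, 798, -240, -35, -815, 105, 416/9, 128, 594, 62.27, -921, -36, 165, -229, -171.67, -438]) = [-921, -815, -679, -438, -240, -229, -171.67, -36, -35, 416/9, 62.27, 105, 128, 165, 225, 594, 798, 822.76, 869]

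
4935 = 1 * 4935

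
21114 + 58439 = 79553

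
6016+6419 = 12435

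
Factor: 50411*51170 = 2^1*5^1*7^1*17^1*43^1*50411^1 = 2579530870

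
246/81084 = 41/13514 ≈ 0.00303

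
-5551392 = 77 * (-72096)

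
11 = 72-61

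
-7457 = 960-8417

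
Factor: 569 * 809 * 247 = 13^1 * 19^1 * 569^1 * 809^1 = 113699287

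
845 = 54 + 791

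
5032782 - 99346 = 4933436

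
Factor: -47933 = -1*47933^1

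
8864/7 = 1266+2/7 ≈ 1266.29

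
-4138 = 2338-6476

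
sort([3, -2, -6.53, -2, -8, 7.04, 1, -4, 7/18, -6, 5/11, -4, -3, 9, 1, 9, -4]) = [-8, -6.53, -6, -4, -4, -4, -3, -2, -2, 7/18, 5/11, 1, 1, 3, 7.04, 9, 9]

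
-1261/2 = -630-1/2 = -630.50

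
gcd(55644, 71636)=4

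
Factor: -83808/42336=-1*7^(-2)*97^1=-97/49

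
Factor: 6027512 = 2^3*753439^1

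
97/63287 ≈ 0.00153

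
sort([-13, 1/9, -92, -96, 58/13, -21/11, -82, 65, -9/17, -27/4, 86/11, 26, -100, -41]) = [-100, -96, -92, -82, -41, -13, -27/4, -21/11, -9/17, 1/9, 58/13, 86/11, 26, 65]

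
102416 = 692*148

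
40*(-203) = -8120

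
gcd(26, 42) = 2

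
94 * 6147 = 577818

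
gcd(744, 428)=4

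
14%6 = 2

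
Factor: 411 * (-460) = -1 * 2^2 * 3^1 * 5^1 * 23^1 * 137^1 = -189060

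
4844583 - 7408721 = -2564138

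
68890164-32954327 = 35935837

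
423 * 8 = 3384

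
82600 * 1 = 82600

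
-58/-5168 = 29/2584 ≈ 0.0112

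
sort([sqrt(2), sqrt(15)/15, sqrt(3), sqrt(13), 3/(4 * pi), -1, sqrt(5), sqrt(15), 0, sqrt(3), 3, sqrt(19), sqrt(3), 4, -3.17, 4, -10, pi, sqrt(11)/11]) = [-10, -3.17, -1, 0, 3/(4 * pi), sqrt(15)/15, sqrt(11)/11, sqrt(2), sqrt(3), sqrt(3), sqrt(3), sqrt(5), 3, pi, sqrt(13), sqrt(15), 4, 4, sqrt(19)]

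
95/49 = 1 + 46/49 ≈ 1.94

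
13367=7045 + 6322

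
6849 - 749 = 6100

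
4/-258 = -2/129 ≈ -0.0155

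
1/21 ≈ 0.0476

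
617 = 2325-1708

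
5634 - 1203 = 4431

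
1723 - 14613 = -12890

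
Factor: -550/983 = -1 * 2^1 * 5^2 * 11^1 * 983^(-1)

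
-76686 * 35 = -2684010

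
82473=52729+29744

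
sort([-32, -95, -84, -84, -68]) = [-95, -84, -84, -68, -32]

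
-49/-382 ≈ 0.128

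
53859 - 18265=35594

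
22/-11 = -2 = -2.00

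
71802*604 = 43368408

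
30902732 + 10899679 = 41802411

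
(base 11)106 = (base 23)5c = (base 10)127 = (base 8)177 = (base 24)57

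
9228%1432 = 636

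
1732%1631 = 101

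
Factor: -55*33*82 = -1*2^1*3^1*5^1*11^2*41^1 = -148830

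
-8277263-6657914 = -14935177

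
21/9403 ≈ 0.00223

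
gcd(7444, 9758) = 2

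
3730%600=130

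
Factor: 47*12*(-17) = -1*2^2*3^1*17^1*47^1 = -9588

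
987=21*47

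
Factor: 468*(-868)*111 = -1*2^4*3^3*7^1*13^1*31^1*37^1 = -45090864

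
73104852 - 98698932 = -25594080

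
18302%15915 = 2387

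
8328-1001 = 7327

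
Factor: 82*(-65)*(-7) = 2^1*5^1*7^1*13^1*41^1 = 37310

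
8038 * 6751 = 54264538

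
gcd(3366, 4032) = 18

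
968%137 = 9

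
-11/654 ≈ -0.0168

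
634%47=23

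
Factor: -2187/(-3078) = 2^(-1) * 3^3 * 19^(-1) = 27/38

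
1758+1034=2792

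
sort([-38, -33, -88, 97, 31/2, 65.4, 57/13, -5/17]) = [-88, -38, -33, -5/17, 57/13, 31/2, 65.4, 97]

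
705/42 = 235/14 ≈ 16.79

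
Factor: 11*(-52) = -1*2^2*11^1*13^1 = -572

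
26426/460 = 13213/230 ≈ 57.45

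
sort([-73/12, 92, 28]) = [-73/12, 28, 92]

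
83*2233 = 185339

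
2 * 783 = 1566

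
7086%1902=1380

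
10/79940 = 1/7994 ≈ 0.000125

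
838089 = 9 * 93121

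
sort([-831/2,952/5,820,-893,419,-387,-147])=[-893,-831/2,-387,-147,952/5,419,820]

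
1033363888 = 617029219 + 416334669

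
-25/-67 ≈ 0.373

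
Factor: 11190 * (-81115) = -1 * 2^1 * 3^1 * 5^2 * 373^1 * 16223^1 = -907676850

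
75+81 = 156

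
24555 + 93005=117560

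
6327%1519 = 251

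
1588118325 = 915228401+672889924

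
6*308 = 1848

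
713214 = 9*79246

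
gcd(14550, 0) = 14550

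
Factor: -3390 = -1*2^1*3^1*5^1*113^1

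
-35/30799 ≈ -0.00114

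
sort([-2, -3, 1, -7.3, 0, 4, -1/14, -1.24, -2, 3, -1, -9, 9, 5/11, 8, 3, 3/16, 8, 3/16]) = [-9, -7.3, -3, -2, -2, -1.24, -1, -1/14, 0, 3/16, 3/16, 5/11, 1, 3, 3, 4, 8, 8, 9]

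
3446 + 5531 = 8977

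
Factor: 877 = 877^1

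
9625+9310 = 18935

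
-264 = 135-399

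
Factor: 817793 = 817793^1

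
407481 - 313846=93635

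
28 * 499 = 13972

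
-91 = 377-468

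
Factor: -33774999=-1*3^1*47^1*239539^1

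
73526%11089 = 6992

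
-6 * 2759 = -16554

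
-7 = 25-32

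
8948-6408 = 2540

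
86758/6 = 14459+2/3 ≈ 14459.67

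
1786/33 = 54 + 4/33 ≈ 54.12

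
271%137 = 134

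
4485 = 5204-719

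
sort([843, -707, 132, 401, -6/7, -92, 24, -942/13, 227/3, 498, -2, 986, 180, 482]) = [-707, -92, -942/13, -2, -6/7, 24, 227/3, 132, 180, 401, 482, 498, 843, 986]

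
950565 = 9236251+-8285686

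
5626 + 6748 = 12374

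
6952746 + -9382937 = -2430191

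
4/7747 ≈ 0.000516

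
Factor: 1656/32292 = 2^1*3^(-1)*13^(-1) = 2/39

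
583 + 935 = 1518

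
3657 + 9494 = 13151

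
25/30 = 5/6 ≈ 0.833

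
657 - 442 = 215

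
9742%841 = 491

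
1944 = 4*486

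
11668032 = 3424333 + 8243699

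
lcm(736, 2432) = 55936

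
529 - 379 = 150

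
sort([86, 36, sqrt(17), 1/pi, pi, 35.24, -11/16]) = [-11/16, 1/pi, pi, sqrt(17), 35.24, 36, 86]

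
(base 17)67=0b1101101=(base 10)109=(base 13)85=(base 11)9a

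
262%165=97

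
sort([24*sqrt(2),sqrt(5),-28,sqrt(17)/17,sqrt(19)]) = [-28,sqrt(17)/17,sqrt(5),sqrt(19),24*sqrt(2)]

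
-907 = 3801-4708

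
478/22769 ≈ 0.0210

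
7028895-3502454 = 3526441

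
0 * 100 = 0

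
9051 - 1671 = 7380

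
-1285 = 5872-7157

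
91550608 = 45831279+45719329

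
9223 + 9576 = 18799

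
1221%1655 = 1221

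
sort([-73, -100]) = [-100, -73]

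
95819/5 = 19163 + 4/5 = 19163.80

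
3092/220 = 773/55 ≈ 14.05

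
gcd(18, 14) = 2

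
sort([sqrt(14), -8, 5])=[-8, sqrt(14), 5]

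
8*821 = 6568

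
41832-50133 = -8301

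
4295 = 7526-3231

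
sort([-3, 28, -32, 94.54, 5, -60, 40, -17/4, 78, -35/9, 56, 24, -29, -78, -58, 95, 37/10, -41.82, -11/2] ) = [-78, -60, -58, -41.82, -32, -29, -11/2, -17/4, -35/9, -3, 37/10, 5, 24, 28, 40, 56, 78, 94.54, 95] 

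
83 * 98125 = 8144375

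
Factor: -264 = -1*2^3*3^1*11^1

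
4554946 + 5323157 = 9878103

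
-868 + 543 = -325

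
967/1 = 967 = 967.00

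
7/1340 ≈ 0.00522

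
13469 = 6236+7233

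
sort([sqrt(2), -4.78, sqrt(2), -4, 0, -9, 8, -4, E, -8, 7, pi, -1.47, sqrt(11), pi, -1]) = [-9, -8, -4.78, -4, -4, -1.47, -1, 0, sqrt(2), sqrt(2), E, pi, pi, sqrt(11), 7, 8]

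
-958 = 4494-5452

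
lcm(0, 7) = 0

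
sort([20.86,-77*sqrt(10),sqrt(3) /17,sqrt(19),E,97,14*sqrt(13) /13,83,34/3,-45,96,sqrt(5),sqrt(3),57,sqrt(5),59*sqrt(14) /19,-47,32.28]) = [-77*sqrt(10),-47,-45,sqrt(3) /17,sqrt(3),sqrt(5),sqrt(5),E,14*sqrt(13) /13,sqrt(19),34/3,59*sqrt(14) /19,20.86,32.28,57,83,96,97]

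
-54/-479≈0.113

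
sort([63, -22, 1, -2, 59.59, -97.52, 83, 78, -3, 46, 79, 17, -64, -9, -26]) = [-97.52, -64, -26, -22, -9, -3, -2, 1, 17, 46, 59.59, 63, 78, 79, 83]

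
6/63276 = 1/10546 ≈ 0.0000948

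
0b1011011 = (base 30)31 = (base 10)91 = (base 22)43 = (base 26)3d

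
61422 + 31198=92620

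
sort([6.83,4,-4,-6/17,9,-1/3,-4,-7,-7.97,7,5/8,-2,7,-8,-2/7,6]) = [-8,-7.97,-7,-4,-4,-2,-6/17,-1/3,-2/7,5/8,4,6,6.83,7,7,9]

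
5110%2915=2195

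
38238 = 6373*6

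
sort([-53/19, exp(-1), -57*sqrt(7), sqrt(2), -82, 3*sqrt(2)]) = [-57*sqrt(7), -82, -53/19, exp(-1), sqrt(2), 3*sqrt(2)]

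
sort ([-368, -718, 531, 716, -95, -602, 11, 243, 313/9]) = [-718, -602, -368, -95, 11, 313/9, 243, 531, 716]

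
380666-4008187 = -3627521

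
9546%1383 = 1248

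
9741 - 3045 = 6696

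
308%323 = 308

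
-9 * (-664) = 5976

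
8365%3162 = 2041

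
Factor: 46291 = 7^1*17^1*389^1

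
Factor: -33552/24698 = -1 * 2^3 * 3^2 * 53^(-1) = -72/53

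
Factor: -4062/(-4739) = 2^1 * 3^1 * 7^(-1) = 6/7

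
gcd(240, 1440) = 240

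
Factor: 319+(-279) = 2^3*5^1 = 40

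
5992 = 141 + 5851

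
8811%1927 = 1103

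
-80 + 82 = 2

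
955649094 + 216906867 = 1172555961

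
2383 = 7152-4769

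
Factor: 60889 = 60889^1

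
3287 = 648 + 2639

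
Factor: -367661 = -1*7^1*53^1*991^1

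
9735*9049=88092015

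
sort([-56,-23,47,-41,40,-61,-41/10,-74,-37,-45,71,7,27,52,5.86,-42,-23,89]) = [-74,-61,-56,-45,-42,-41,-37,-23,-23,-41/10,5.86,7,27,40,47,52,71,89]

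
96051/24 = 4002+1/8≈4002.13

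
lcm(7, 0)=0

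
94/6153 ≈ 0.0153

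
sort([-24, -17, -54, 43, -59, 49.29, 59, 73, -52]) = [-59, -54, -52, -24, -17, 43, 49.29, 59, 73]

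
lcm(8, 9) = 72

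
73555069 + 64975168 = 138530237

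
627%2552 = 627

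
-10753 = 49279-60032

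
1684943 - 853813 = 831130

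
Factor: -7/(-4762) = 2^(-1)*7^1*2381^(-1)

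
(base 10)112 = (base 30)3m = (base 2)1110000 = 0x70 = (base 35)37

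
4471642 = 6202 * 721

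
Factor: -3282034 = -1*2^1*7^1*234431^1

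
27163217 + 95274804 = 122438021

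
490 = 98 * 5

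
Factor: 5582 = 2^1 * 2791^1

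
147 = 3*49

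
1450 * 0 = 0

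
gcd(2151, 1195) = 239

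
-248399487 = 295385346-543784833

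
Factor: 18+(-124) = -1 * 2^1 * 53^1 = -106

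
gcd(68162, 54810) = 2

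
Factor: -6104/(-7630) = 2^2*5^(-1) = 4/5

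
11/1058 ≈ 0.0104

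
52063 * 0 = 0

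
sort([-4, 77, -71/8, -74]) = [-74, -71/8, -4, 77]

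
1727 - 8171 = -6444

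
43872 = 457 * 96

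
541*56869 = 30766129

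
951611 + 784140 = 1735751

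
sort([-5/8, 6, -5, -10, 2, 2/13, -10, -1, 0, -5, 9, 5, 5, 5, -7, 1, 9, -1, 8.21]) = [-10, -10, -7, -5, -5, -1, -1, -5/8, 0, 2/13, 1, 2, 5, 5, 5, 6, 8.21, 9, 9]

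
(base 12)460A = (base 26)BDC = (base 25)CBB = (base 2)1111001101010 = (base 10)7786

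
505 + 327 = 832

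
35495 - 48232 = -12737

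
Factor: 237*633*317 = 3^2*79^1*211^1*317^1 = 47556657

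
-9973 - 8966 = -18939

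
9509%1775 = 634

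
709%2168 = 709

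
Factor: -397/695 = -1*5^(-1)*139^(-1)*397^1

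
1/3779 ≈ 0.000265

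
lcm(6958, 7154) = 507934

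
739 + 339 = 1078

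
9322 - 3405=5917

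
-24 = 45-69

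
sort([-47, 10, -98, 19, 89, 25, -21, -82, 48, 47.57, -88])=[-98, -88, -82, -47, -21, 10, 19, 25, 47.57, 48, 89]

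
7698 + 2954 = 10652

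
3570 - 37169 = -33599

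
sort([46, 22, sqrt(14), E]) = [E, sqrt(14), 22, 46]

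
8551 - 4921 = 3630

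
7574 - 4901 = 2673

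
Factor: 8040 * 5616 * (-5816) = -1 * 2^10 * 3^4 * 5^1 * 13^1 * 67^1 * 727^1 = -262607754240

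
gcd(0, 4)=4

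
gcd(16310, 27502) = 2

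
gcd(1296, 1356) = 12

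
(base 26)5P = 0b10011011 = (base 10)155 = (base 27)5K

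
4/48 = 1/12 ≈ 0.0833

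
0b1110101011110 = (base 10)7518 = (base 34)6h4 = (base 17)1904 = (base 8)16536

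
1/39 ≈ 0.0256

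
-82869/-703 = 117 + 618/703≈117.88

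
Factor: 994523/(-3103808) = -1 * 2^(-6) * 37^1 * 26879^1 * 48497^(-1)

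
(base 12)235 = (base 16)149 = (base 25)d4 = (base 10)329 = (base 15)16e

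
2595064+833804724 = 836399788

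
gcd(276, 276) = 276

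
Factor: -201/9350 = -1 * 2^(-1) * 3^1 * 5^(-2) * 11^(-1) * 17^(-1) * 67^1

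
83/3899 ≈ 0.0213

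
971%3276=971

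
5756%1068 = 416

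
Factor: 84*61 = 2^2*3^1*7^1*61^1 = 5124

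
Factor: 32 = 2^5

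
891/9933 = 27/301 ≈ 0.0897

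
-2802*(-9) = 25218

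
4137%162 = 87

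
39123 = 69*567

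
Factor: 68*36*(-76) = -1*2^6*3^2*17^1*19^1 = -186048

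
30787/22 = 1399 + 9/22 ≈ 1399.41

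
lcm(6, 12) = 12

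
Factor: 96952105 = 5^1*17^1*53^1*21521^1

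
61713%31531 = 30182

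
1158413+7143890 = 8302303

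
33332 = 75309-41977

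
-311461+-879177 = -1190638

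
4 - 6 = -2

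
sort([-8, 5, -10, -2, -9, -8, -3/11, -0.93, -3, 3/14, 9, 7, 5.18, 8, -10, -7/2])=[-10, -10, -9, -8, -8, -7/2, -3, -2, -0.93, -3/11, 3/14, 5, 5.18, 7, 8, 9]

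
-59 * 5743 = -338837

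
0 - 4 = -4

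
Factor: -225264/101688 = -1 * 2^1 * 13^1 * 19^1 * 223^(-1) = -494/223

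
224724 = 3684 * 61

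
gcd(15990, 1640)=410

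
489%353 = 136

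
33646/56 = 600 + 23/28 ≈ 600.82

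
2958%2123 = 835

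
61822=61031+791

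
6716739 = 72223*93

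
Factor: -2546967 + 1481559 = -1 * 2^6 * 3^1 * 31^1 * 179^1 = -1065408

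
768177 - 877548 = -109371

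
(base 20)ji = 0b110001110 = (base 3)112202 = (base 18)142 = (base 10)398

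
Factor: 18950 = 2^1*5^2*379^1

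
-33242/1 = -33242 = -33242.00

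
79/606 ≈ 0.130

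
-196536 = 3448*(-57)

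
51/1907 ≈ 0.0267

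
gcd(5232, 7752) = 24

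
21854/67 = 326 + 12/67≈326.18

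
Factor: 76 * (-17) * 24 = -1 * 2^5 * 3^1 * 17^1 * 19^1 = -31008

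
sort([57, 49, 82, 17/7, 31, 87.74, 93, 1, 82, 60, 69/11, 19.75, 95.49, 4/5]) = [4/5, 1, 17/7, 69/11, 19.75, 31, 49, 57, 60, 82, 82, 87.74, 93, 95.49]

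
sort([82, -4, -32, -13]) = [-32, -13, -4, 82]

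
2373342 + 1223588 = 3596930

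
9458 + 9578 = 19036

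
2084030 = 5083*410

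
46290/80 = 4629/8 ≈ 578.63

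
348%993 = 348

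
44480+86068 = 130548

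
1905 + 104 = 2009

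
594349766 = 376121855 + 218227911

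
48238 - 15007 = 33231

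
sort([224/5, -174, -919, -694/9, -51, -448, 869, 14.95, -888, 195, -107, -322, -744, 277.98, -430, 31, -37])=[-919, -888, -744, -448, -430, -322, -174, -107, -694/9, -51, -37, 14.95, 31, 224/5, 195, 277.98, 869]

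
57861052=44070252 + 13790800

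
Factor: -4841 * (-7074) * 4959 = 2^1 * 3^5 * 19^1 * 29^1 * 47^1 * 103^1 * 131^1 = 169822115406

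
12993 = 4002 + 8991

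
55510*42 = 2331420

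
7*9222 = 64554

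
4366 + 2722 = 7088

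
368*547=201296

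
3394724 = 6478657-3083933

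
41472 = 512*81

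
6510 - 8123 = -1613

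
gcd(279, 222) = 3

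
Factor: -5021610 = -1*2^1*3^1*5^1*11^1*15217^1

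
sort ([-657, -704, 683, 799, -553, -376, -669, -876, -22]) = [-876, -704, -669, -657, -553, -376, -22, 683, 799]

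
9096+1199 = 10295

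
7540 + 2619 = 10159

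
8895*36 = 320220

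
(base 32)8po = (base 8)21470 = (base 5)242031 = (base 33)897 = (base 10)9016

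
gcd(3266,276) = 46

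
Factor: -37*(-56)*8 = 2^6*7^1*37^1 = 16576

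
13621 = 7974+5647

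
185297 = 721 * 257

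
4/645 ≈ 0.00620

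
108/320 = 27/80 ≈ 0.338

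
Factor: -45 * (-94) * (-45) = -1 * 2^1 * 3^4 * 5^2 * 47^1 = -190350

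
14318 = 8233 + 6085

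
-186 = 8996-9182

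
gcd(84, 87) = 3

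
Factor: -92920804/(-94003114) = 2^1*113^1*127^(-1)*167^1*1231^1*370091^(-1) = 46460402/47001557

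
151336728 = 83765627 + 67571101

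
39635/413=95+400/413 ≈ 95.97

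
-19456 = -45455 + 25999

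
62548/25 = 2501 + 23/25 = 2501.92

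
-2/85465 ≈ -0.0000234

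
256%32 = 0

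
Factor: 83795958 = 2^1*3^4*17^1*30427^1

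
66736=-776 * (-86)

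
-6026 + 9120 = 3094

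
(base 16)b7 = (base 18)a3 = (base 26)71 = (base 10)183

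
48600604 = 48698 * 998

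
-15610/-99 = 157 + 67/99 ≈ 157.68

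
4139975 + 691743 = 4831718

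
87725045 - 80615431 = 7109614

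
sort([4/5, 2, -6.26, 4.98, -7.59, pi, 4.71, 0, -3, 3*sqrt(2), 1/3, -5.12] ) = [-7.59, -6.26, -5.12, -3, 0, 1/3, 4/5, 2, pi, 3*sqrt(2), 4.71, 4.98] 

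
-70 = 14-84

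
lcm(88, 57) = 5016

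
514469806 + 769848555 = 1284318361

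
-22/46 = -11/23 ≈ -0.478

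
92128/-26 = -46064/13 ≈ -3543.38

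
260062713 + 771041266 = 1031103979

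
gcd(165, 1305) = 15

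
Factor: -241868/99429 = -1 * 2^2 * 3^(-1) * 131^(-1) * 239^1 = -956/393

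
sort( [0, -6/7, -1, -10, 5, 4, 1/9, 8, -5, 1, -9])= [-10, -9, -5, -1, -6/7, 0, 1/9, 1, 4, 5, 8]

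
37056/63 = 588+4/21 ≈ 588.19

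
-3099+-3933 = -7032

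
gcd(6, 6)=6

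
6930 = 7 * 990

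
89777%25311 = 13844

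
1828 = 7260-5432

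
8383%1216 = 1087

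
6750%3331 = 88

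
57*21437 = 1221909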